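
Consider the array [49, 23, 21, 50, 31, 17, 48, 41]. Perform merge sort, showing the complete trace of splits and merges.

Merge sort trace:

Split: [49, 23, 21, 50, 31, 17, 48, 41] -> [49, 23, 21, 50] and [31, 17, 48, 41]
  Split: [49, 23, 21, 50] -> [49, 23] and [21, 50]
    Split: [49, 23] -> [49] and [23]
    Merge: [49] + [23] -> [23, 49]
    Split: [21, 50] -> [21] and [50]
    Merge: [21] + [50] -> [21, 50]
  Merge: [23, 49] + [21, 50] -> [21, 23, 49, 50]
  Split: [31, 17, 48, 41] -> [31, 17] and [48, 41]
    Split: [31, 17] -> [31] and [17]
    Merge: [31] + [17] -> [17, 31]
    Split: [48, 41] -> [48] and [41]
    Merge: [48] + [41] -> [41, 48]
  Merge: [17, 31] + [41, 48] -> [17, 31, 41, 48]
Merge: [21, 23, 49, 50] + [17, 31, 41, 48] -> [17, 21, 23, 31, 41, 48, 49, 50]

Final sorted array: [17, 21, 23, 31, 41, 48, 49, 50]

The merge sort proceeds by recursively splitting the array and merging sorted halves.
After all merges, the sorted array is [17, 21, 23, 31, 41, 48, 49, 50].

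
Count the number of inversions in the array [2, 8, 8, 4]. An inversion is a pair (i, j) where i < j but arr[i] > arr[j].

Finding inversions in [2, 8, 8, 4]:

(1, 3): arr[1]=8 > arr[3]=4
(2, 3): arr[2]=8 > arr[3]=4

Total inversions: 2

The array has 2 inversion(s): (1,3), (2,3). Each pair (i,j) satisfies i < j and arr[i] > arr[j].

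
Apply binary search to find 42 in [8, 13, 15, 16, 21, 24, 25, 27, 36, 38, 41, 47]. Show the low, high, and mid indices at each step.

Binary search for 42 in [8, 13, 15, 16, 21, 24, 25, 27, 36, 38, 41, 47]:

lo=0, hi=11, mid=5, arr[mid]=24 -> 24 < 42, search right half
lo=6, hi=11, mid=8, arr[mid]=36 -> 36 < 42, search right half
lo=9, hi=11, mid=10, arr[mid]=41 -> 41 < 42, search right half
lo=11, hi=11, mid=11, arr[mid]=47 -> 47 > 42, search left half
lo=11 > hi=10, target 42 not found

Binary search determines that 42 is not in the array after 4 comparisons. The search space was exhausted without finding the target.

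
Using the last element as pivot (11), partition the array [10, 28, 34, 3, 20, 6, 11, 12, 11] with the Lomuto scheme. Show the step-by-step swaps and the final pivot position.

Lomuto partition with pivot = 11:

Initial array: [10, 28, 34, 3, 20, 6, 11, 12, 11]

arr[0]=10 <= 11: swap with position 0, array becomes [10, 28, 34, 3, 20, 6, 11, 12, 11]
arr[1]=28 > 11: no swap
arr[2]=34 > 11: no swap
arr[3]=3 <= 11: swap with position 1, array becomes [10, 3, 34, 28, 20, 6, 11, 12, 11]
arr[4]=20 > 11: no swap
arr[5]=6 <= 11: swap with position 2, array becomes [10, 3, 6, 28, 20, 34, 11, 12, 11]
arr[6]=11 <= 11: swap with position 3, array becomes [10, 3, 6, 11, 20, 34, 28, 12, 11]
arr[7]=12 > 11: no swap

Place pivot at position 4: [10, 3, 6, 11, 11, 34, 28, 12, 20]
Pivot position: 4

After partitioning with pivot 11, the array becomes [10, 3, 6, 11, 11, 34, 28, 12, 20]. The pivot is placed at index 4. All elements to the left of the pivot are <= 11, and all elements to the right are > 11.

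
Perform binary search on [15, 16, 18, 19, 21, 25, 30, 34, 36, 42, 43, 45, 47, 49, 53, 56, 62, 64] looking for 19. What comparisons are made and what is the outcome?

Binary search for 19 in [15, 16, 18, 19, 21, 25, 30, 34, 36, 42, 43, 45, 47, 49, 53, 56, 62, 64]:

lo=0, hi=17, mid=8, arr[mid]=36 -> 36 > 19, search left half
lo=0, hi=7, mid=3, arr[mid]=19 -> Found target at index 3!

Binary search finds 19 at index 3 after 2 comparisons. The search repeatedly halves the search space by comparing with the middle element.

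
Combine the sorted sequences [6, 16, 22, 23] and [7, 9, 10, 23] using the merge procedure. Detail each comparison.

Merging process:

Compare 6 vs 7: take 6 from left. Merged: [6]
Compare 16 vs 7: take 7 from right. Merged: [6, 7]
Compare 16 vs 9: take 9 from right. Merged: [6, 7, 9]
Compare 16 vs 10: take 10 from right. Merged: [6, 7, 9, 10]
Compare 16 vs 23: take 16 from left. Merged: [6, 7, 9, 10, 16]
Compare 22 vs 23: take 22 from left. Merged: [6, 7, 9, 10, 16, 22]
Compare 23 vs 23: take 23 from left. Merged: [6, 7, 9, 10, 16, 22, 23]
Append remaining from right: [23]. Merged: [6, 7, 9, 10, 16, 22, 23, 23]

Final merged array: [6, 7, 9, 10, 16, 22, 23, 23]
Total comparisons: 7

The merged array is [6, 7, 9, 10, 16, 22, 23, 23], requiring 7 comparisons. The merge step runs in O(n) time where n is the total number of elements.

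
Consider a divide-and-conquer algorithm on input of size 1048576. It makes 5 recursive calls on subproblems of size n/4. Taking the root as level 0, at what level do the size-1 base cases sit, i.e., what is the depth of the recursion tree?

For divide and conquer with division factor 4:

Problem sizes at each level:
Level 0: 1048576
Level 1: 262144
Level 2: 65536
Level 3: 16384
Level 4: 4096
Level 5: 1024
Level 6: 256
Level 7: 64
Level 8: 16
Level 9: 4
Level 10: 1

The root is level 0 and the size-1 base case is level 10 (the tree spans levels 0 through 10, i.e. 11 levels counting the root), so the depth is the number of divisions: log_4(1048576) = 10

The recursion tree depth is log_4(1048576) = 10. At each level, the problem size is divided by 4, so it takes 10 divisions to reduce to a base case of size 1. The algorithm makes 5 recursive calls at each level.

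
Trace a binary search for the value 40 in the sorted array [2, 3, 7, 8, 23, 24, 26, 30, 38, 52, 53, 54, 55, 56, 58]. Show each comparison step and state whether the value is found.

Binary search for 40 in [2, 3, 7, 8, 23, 24, 26, 30, 38, 52, 53, 54, 55, 56, 58]:

lo=0, hi=14, mid=7, arr[mid]=30 -> 30 < 40, search right half
lo=8, hi=14, mid=11, arr[mid]=54 -> 54 > 40, search left half
lo=8, hi=10, mid=9, arr[mid]=52 -> 52 > 40, search left half
lo=8, hi=8, mid=8, arr[mid]=38 -> 38 < 40, search right half
lo=9 > hi=8, target 40 not found

Binary search determines that 40 is not in the array after 4 comparisons. The search space was exhausted without finding the target.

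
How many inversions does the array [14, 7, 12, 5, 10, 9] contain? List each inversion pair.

Finding inversions in [14, 7, 12, 5, 10, 9]:

(0, 1): arr[0]=14 > arr[1]=7
(0, 2): arr[0]=14 > arr[2]=12
(0, 3): arr[0]=14 > arr[3]=5
(0, 4): arr[0]=14 > arr[4]=10
(0, 5): arr[0]=14 > arr[5]=9
(1, 3): arr[1]=7 > arr[3]=5
(2, 3): arr[2]=12 > arr[3]=5
(2, 4): arr[2]=12 > arr[4]=10
(2, 5): arr[2]=12 > arr[5]=9
(4, 5): arr[4]=10 > arr[5]=9

Total inversions: 10

The array has 10 inversion(s): (0,1), (0,2), (0,3), (0,4), (0,5), (1,3), (2,3), (2,4), (2,5), (4,5). Each pair (i,j) satisfies i < j and arr[i] > arr[j].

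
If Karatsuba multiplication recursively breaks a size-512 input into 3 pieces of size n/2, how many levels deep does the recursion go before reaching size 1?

For divide and conquer with division factor 2:

Problem sizes at each level:
Level 0: 512
Level 1: 256
Level 2: 128
Level 3: 64
Level 4: 32
Level 5: 16
Level 6: 8
Level 7: 4
Level 8: 2
Level 9: 1

The root is level 0 and the size-1 base case is level 9 (the tree spans levels 0 through 9, i.e. 10 levels counting the root), so the depth is the number of divisions: log_2(512) = 9

The recursion tree depth is log_2(512) = 9. At each level, the problem size is divided by 2, so it takes 9 divisions to reduce to a base case of size 1. The algorithm makes 3 recursive calls at each level.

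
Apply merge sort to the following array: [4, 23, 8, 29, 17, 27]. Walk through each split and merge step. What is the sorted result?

Merge sort trace:

Split: [4, 23, 8, 29, 17, 27] -> [4, 23, 8] and [29, 17, 27]
  Split: [4, 23, 8] -> [4] and [23, 8]
    Split: [23, 8] -> [23] and [8]
    Merge: [23] + [8] -> [8, 23]
  Merge: [4] + [8, 23] -> [4, 8, 23]
  Split: [29, 17, 27] -> [29] and [17, 27]
    Split: [17, 27] -> [17] and [27]
    Merge: [17] + [27] -> [17, 27]
  Merge: [29] + [17, 27] -> [17, 27, 29]
Merge: [4, 8, 23] + [17, 27, 29] -> [4, 8, 17, 23, 27, 29]

Final sorted array: [4, 8, 17, 23, 27, 29]

The merge sort proceeds by recursively splitting the array and merging sorted halves.
After all merges, the sorted array is [4, 8, 17, 23, 27, 29].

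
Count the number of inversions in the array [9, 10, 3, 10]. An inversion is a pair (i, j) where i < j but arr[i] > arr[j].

Finding inversions in [9, 10, 3, 10]:

(0, 2): arr[0]=9 > arr[2]=3
(1, 2): arr[1]=10 > arr[2]=3

Total inversions: 2

The array has 2 inversion(s): (0,2), (1,2). Each pair (i,j) satisfies i < j and arr[i] > arr[j].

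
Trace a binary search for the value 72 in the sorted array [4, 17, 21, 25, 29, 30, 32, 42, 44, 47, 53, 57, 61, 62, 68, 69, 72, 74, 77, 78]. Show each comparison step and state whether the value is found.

Binary search for 72 in [4, 17, 21, 25, 29, 30, 32, 42, 44, 47, 53, 57, 61, 62, 68, 69, 72, 74, 77, 78]:

lo=0, hi=19, mid=9, arr[mid]=47 -> 47 < 72, search right half
lo=10, hi=19, mid=14, arr[mid]=68 -> 68 < 72, search right half
lo=15, hi=19, mid=17, arr[mid]=74 -> 74 > 72, search left half
lo=15, hi=16, mid=15, arr[mid]=69 -> 69 < 72, search right half
lo=16, hi=16, mid=16, arr[mid]=72 -> Found target at index 16!

Binary search finds 72 at index 16 after 5 comparisons. The search repeatedly halves the search space by comparing with the middle element.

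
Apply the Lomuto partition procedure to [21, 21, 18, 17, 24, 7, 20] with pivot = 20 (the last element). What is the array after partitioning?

Lomuto partition with pivot = 20:

Initial array: [21, 21, 18, 17, 24, 7, 20]

arr[0]=21 > 20: no swap
arr[1]=21 > 20: no swap
arr[2]=18 <= 20: swap with position 0, array becomes [18, 21, 21, 17, 24, 7, 20]
arr[3]=17 <= 20: swap with position 1, array becomes [18, 17, 21, 21, 24, 7, 20]
arr[4]=24 > 20: no swap
arr[5]=7 <= 20: swap with position 2, array becomes [18, 17, 7, 21, 24, 21, 20]

Place pivot at position 3: [18, 17, 7, 20, 24, 21, 21]
Pivot position: 3

After partitioning with pivot 20, the array becomes [18, 17, 7, 20, 24, 21, 21]. The pivot is placed at index 3. All elements to the left of the pivot are <= 20, and all elements to the right are > 20.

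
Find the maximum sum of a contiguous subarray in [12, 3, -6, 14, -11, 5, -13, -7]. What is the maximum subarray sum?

Using Kadane's algorithm on [12, 3, -6, 14, -11, 5, -13, -7]:

Scanning through the array:
Position 1 (value 3): max_ending_here = 15, max_so_far = 15
Position 2 (value -6): max_ending_here = 9, max_so_far = 15
Position 3 (value 14): max_ending_here = 23, max_so_far = 23
Position 4 (value -11): max_ending_here = 12, max_so_far = 23
Position 5 (value 5): max_ending_here = 17, max_so_far = 23
Position 6 (value -13): max_ending_here = 4, max_so_far = 23
Position 7 (value -7): max_ending_here = -3, max_so_far = 23

Maximum subarray: [12, 3, -6, 14]
Maximum sum: 23

The maximum subarray is [12, 3, -6, 14] with sum 23. This subarray runs from index 0 to index 3.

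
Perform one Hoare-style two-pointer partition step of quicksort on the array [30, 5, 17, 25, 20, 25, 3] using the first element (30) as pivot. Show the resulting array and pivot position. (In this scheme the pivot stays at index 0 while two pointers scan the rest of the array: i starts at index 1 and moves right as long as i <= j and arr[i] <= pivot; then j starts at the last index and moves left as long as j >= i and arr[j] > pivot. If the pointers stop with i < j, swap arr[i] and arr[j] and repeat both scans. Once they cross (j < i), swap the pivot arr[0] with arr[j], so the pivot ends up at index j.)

Hoare-style two-pointer partition with pivot = 30:

Initial array: [30, 5, 17, 25, 20, 25, 3]

Pointers start at i = 1, j = 6.
i ends at 7, j ends at 6: the pointers have crossed (j < i), so scanning stops.

Swap pivot arr[0] with arr[6] to place pivot at position 6: [3, 5, 17, 25, 20, 25, 30]
Pivot position: 6

After partitioning with pivot 30, the array becomes [3, 5, 17, 25, 20, 25, 30]. The pivot is placed at index 6. All elements to the left of the pivot are <= 30, and all elements to the right are > 30.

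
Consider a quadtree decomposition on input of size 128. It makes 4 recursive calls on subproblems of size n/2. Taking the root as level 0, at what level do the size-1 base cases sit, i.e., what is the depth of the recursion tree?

For divide and conquer with division factor 2:

Problem sizes at each level:
Level 0: 128
Level 1: 64
Level 2: 32
Level 3: 16
Level 4: 8
Level 5: 4
Level 6: 2
Level 7: 1

The root is level 0 and the size-1 base case is level 7 (the tree spans levels 0 through 7, i.e. 8 levels counting the root), so the depth is the number of divisions: log_2(128) = 7

The recursion tree depth is log_2(128) = 7. At each level, the problem size is divided by 2, so it takes 7 divisions to reduce to a base case of size 1. The algorithm makes 4 recursive calls at each level.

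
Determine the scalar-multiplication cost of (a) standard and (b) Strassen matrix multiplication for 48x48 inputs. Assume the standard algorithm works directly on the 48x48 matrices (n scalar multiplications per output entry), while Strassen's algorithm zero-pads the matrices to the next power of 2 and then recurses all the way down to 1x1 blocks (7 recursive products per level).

Matrix multiplication for 48x48 matrices:

Strassen's algorithm requires power-of-2 dimensions. Pad 48x48 to 64x64 (next power of 2).

Standard algorithm: 48^3 = 110592 multiplications
Strassen's algorithm: 7^(log2(64)) = 7^6 = 117649 multiplications
Difference: 110592 - 117649 = -7057 (Strassen uses MORE here due to padding overhead — for small or just-over-power-of-2 n, padding can outweigh the per-level savings)

Standard: 110592 multiplications (48^3). Strassen: 117649 multiplications (7^6, after padding to 64x64). Strassen reduces 8 recursive multiplications to 7 at each level.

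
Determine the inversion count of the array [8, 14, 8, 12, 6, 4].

Finding inversions in [8, 14, 8, 12, 6, 4]:

(0, 4): arr[0]=8 > arr[4]=6
(0, 5): arr[0]=8 > arr[5]=4
(1, 2): arr[1]=14 > arr[2]=8
(1, 3): arr[1]=14 > arr[3]=12
(1, 4): arr[1]=14 > arr[4]=6
(1, 5): arr[1]=14 > arr[5]=4
(2, 4): arr[2]=8 > arr[4]=6
(2, 5): arr[2]=8 > arr[5]=4
(3, 4): arr[3]=12 > arr[4]=6
(3, 5): arr[3]=12 > arr[5]=4
(4, 5): arr[4]=6 > arr[5]=4

Total inversions: 11

The array has 11 inversion(s): (0,4), (0,5), (1,2), (1,3), (1,4), (1,5), (2,4), (2,5), (3,4), (3,5), (4,5). Each pair (i,j) satisfies i < j and arr[i] > arr[j].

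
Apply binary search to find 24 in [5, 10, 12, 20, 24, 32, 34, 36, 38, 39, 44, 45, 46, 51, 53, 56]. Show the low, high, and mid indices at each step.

Binary search for 24 in [5, 10, 12, 20, 24, 32, 34, 36, 38, 39, 44, 45, 46, 51, 53, 56]:

lo=0, hi=15, mid=7, arr[mid]=36 -> 36 > 24, search left half
lo=0, hi=6, mid=3, arr[mid]=20 -> 20 < 24, search right half
lo=4, hi=6, mid=5, arr[mid]=32 -> 32 > 24, search left half
lo=4, hi=4, mid=4, arr[mid]=24 -> Found target at index 4!

Binary search finds 24 at index 4 after 4 comparisons. The search repeatedly halves the search space by comparing with the middle element.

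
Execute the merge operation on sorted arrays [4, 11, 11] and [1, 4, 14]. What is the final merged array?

Merging process:

Compare 4 vs 1: take 1 from right. Merged: [1]
Compare 4 vs 4: take 4 from left. Merged: [1, 4]
Compare 11 vs 4: take 4 from right. Merged: [1, 4, 4]
Compare 11 vs 14: take 11 from left. Merged: [1, 4, 4, 11]
Compare 11 vs 14: take 11 from left. Merged: [1, 4, 4, 11, 11]
Append remaining from right: [14]. Merged: [1, 4, 4, 11, 11, 14]

Final merged array: [1, 4, 4, 11, 11, 14]
Total comparisons: 5

The merged array is [1, 4, 4, 11, 11, 14], requiring 5 comparisons. The merge step runs in O(n) time where n is the total number of elements.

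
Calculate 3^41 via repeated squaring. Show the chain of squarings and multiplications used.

Computing 3^41 by squaring (build up from 3^1; each line after the first costs one multiplication):

3^1 = 3
3^2 = (3^1)^2 = 3^2 = 9
3^4 = (3^2)^2 = 9^2 = 81
3^5 = 3 * 3^4 = 3 * 81 = 243
3^10 = (3^5)^2 = 243^2 = 59049
3^20 = (3^10)^2 = 59049^2 = 3486784401
3^40 = (3^20)^2 = 3486784401^2 = 12157665459056928801
3^41 = 3 * 3^40 = 3 * 12157665459056928801 = 36472996377170786403

Result: 36472996377170786403
Multiplications needed: 7 (7 lines after 3^1)

3^41 = 36472996377170786403. Using exponentiation by squaring, this requires 7 multiplications. The key idea: if the exponent is even, square the half-power; if odd, multiply by the base once.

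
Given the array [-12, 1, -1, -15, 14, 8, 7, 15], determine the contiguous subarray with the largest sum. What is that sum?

Using Kadane's algorithm on [-12, 1, -1, -15, 14, 8, 7, 15]:

Scanning through the array:
Position 1 (value 1): max_ending_here = 1, max_so_far = 1
Position 2 (value -1): max_ending_here = 0, max_so_far = 1
Position 3 (value -15): max_ending_here = -15, max_so_far = 1
Position 4 (value 14): max_ending_here = 14, max_so_far = 14
Position 5 (value 8): max_ending_here = 22, max_so_far = 22
Position 6 (value 7): max_ending_here = 29, max_so_far = 29
Position 7 (value 15): max_ending_here = 44, max_so_far = 44

Maximum subarray: [14, 8, 7, 15]
Maximum sum: 44

The maximum subarray is [14, 8, 7, 15] with sum 44. This subarray runs from index 4 to index 7.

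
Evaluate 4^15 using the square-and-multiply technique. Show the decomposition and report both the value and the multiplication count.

Computing 4^15 by squaring (build up from 4^1; each line after the first costs one multiplication):

4^1 = 4
4^2 = (4^1)^2 = 4^2 = 16
4^3 = 4 * 4^2 = 4 * 16 = 64
4^6 = (4^3)^2 = 64^2 = 4096
4^7 = 4 * 4^6 = 4 * 4096 = 16384
4^14 = (4^7)^2 = 16384^2 = 268435456
4^15 = 4 * 4^14 = 4 * 268435456 = 1073741824

Result: 1073741824
Multiplications needed: 6 (6 lines after 4^1)

4^15 = 1073741824. Using exponentiation by squaring, this requires 6 multiplications. The key idea: if the exponent is even, square the half-power; if odd, multiply by the base once.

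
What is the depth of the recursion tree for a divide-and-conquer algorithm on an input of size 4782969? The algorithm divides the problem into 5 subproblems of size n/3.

For divide and conquer with division factor 3:

Problem sizes at each level:
Level 0: 4782969
Level 1: 1594323
Level 2: 531441
Level 3: 177147
Level 4: 59049
Level 5: 19683
Level 6: 6561
Level 7: 2187
Level 8: 729
Level 9: 243
Level 10: 81
Level 11: 27
Level 12: 9
Level 13: 3
Level 14: 1

The root is level 0 and the size-1 base case is level 14 (the tree spans levels 0 through 14, i.e. 15 levels counting the root), so the depth is the number of divisions: log_3(4782969) = 14

The recursion tree depth is log_3(4782969) = 14. At each level, the problem size is divided by 3, so it takes 14 divisions to reduce to a base case of size 1. The algorithm makes 5 recursive calls at each level.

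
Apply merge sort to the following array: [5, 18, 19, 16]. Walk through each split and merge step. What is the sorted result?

Merge sort trace:

Split: [5, 18, 19, 16] -> [5, 18] and [19, 16]
  Split: [5, 18] -> [5] and [18]
  Merge: [5] + [18] -> [5, 18]
  Split: [19, 16] -> [19] and [16]
  Merge: [19] + [16] -> [16, 19]
Merge: [5, 18] + [16, 19] -> [5, 16, 18, 19]

Final sorted array: [5, 16, 18, 19]

The merge sort proceeds by recursively splitting the array and merging sorted halves.
After all merges, the sorted array is [5, 16, 18, 19].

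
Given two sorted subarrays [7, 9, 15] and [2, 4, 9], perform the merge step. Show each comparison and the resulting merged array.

Merging process:

Compare 7 vs 2: take 2 from right. Merged: [2]
Compare 7 vs 4: take 4 from right. Merged: [2, 4]
Compare 7 vs 9: take 7 from left. Merged: [2, 4, 7]
Compare 9 vs 9: take 9 from left. Merged: [2, 4, 7, 9]
Compare 15 vs 9: take 9 from right. Merged: [2, 4, 7, 9, 9]
Append remaining from left: [15]. Merged: [2, 4, 7, 9, 9, 15]

Final merged array: [2, 4, 7, 9, 9, 15]
Total comparisons: 5

The merged array is [2, 4, 7, 9, 9, 15], requiring 5 comparisons. The merge step runs in O(n) time where n is the total number of elements.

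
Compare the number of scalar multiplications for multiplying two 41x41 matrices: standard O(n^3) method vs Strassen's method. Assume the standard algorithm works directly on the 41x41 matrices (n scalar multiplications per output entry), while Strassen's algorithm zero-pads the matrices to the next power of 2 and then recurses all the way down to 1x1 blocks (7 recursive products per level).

Matrix multiplication for 41x41 matrices:

Strassen's algorithm requires power-of-2 dimensions. Pad 41x41 to 64x64 (next power of 2).

Standard algorithm: 41^3 = 68921 multiplications
Strassen's algorithm: 7^(log2(64)) = 7^6 = 117649 multiplications
Difference: 68921 - 117649 = -48728 (Strassen uses MORE here due to padding overhead — for small or just-over-power-of-2 n, padding can outweigh the per-level savings)

Standard: 68921 multiplications (41^3). Strassen: 117649 multiplications (7^6, after padding to 64x64). Strassen reduces 8 recursive multiplications to 7 at each level.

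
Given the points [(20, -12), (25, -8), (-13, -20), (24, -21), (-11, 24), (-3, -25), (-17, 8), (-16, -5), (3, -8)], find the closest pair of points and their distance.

Computing all pairwise distances among 9 points:

d((20, -12), (25, -8)) = 6.4031 <-- minimum
d((20, -12), (-13, -20)) = 33.9559
d((20, -12), (24, -21)) = 9.8489
d((20, -12), (-11, 24)) = 47.5079
d((20, -12), (-3, -25)) = 26.4197
d((20, -12), (-17, 8)) = 42.0595
d((20, -12), (-16, -5)) = 36.6742
d((20, -12), (3, -8)) = 17.4642
d((25, -8), (-13, -20)) = 39.8497
d((25, -8), (24, -21)) = 13.0384
d((25, -8), (-11, 24)) = 48.1664
d((25, -8), (-3, -25)) = 32.7567
d((25, -8), (-17, 8)) = 44.9444
d((25, -8), (-16, -5)) = 41.1096
d((25, -8), (3, -8)) = 22.0
d((-13, -20), (24, -21)) = 37.0135
d((-13, -20), (-11, 24)) = 44.0454
d((-13, -20), (-3, -25)) = 11.1803
d((-13, -20), (-17, 8)) = 28.2843
d((-13, -20), (-16, -5)) = 15.2971
d((-13, -20), (3, -8)) = 20.0
d((24, -21), (-11, 24)) = 57.0088
d((24, -21), (-3, -25)) = 27.2947
d((24, -21), (-17, 8)) = 50.2195
d((24, -21), (-16, -5)) = 43.0813
d((24, -21), (3, -8)) = 24.6982
d((-11, 24), (-3, -25)) = 49.6488
d((-11, 24), (-17, 8)) = 17.088
d((-11, 24), (-16, -5)) = 29.4279
d((-11, 24), (3, -8)) = 34.9285
d((-3, -25), (-17, 8)) = 35.8469
d((-3, -25), (-16, -5)) = 23.8537
d((-3, -25), (3, -8)) = 18.0278
d((-17, 8), (-16, -5)) = 13.0384
d((-17, 8), (3, -8)) = 25.6125
d((-16, -5), (3, -8)) = 19.2354

Closest pair: (20, -12) and (25, -8) with distance 6.4031

The closest pair is (20, -12) and (25, -8) with Euclidean distance 6.4031. For 9 points, brute-force pairwise comparison is shown above. For large n, the divide-and-conquer algorithm (sort by x, recurse on halves, check the dividing strip) achieves O(n log n).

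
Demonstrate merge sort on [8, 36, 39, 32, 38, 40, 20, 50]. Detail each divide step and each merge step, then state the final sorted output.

Merge sort trace:

Split: [8, 36, 39, 32, 38, 40, 20, 50] -> [8, 36, 39, 32] and [38, 40, 20, 50]
  Split: [8, 36, 39, 32] -> [8, 36] and [39, 32]
    Split: [8, 36] -> [8] and [36]
    Merge: [8] + [36] -> [8, 36]
    Split: [39, 32] -> [39] and [32]
    Merge: [39] + [32] -> [32, 39]
  Merge: [8, 36] + [32, 39] -> [8, 32, 36, 39]
  Split: [38, 40, 20, 50] -> [38, 40] and [20, 50]
    Split: [38, 40] -> [38] and [40]
    Merge: [38] + [40] -> [38, 40]
    Split: [20, 50] -> [20] and [50]
    Merge: [20] + [50] -> [20, 50]
  Merge: [38, 40] + [20, 50] -> [20, 38, 40, 50]
Merge: [8, 32, 36, 39] + [20, 38, 40, 50] -> [8, 20, 32, 36, 38, 39, 40, 50]

Final sorted array: [8, 20, 32, 36, 38, 39, 40, 50]

The merge sort proceeds by recursively splitting the array and merging sorted halves.
After all merges, the sorted array is [8, 20, 32, 36, 38, 39, 40, 50].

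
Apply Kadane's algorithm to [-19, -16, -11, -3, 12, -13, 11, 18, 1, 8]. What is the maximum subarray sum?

Using Kadane's algorithm on [-19, -16, -11, -3, 12, -13, 11, 18, 1, 8]:

Scanning through the array:
Position 1 (value -16): max_ending_here = -16, max_so_far = -16
Position 2 (value -11): max_ending_here = -11, max_so_far = -11
Position 3 (value -3): max_ending_here = -3, max_so_far = -3
Position 4 (value 12): max_ending_here = 12, max_so_far = 12
Position 5 (value -13): max_ending_here = -1, max_so_far = 12
Position 6 (value 11): max_ending_here = 11, max_so_far = 12
Position 7 (value 18): max_ending_here = 29, max_so_far = 29
Position 8 (value 1): max_ending_here = 30, max_so_far = 30
Position 9 (value 8): max_ending_here = 38, max_so_far = 38

Maximum subarray: [11, 18, 1, 8]
Maximum sum: 38

The maximum subarray is [11, 18, 1, 8] with sum 38. This subarray runs from index 6 to index 9.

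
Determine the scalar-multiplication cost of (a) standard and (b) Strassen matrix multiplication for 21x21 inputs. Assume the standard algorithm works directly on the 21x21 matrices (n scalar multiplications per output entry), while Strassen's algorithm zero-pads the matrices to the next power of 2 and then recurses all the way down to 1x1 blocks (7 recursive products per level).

Matrix multiplication for 21x21 matrices:

Strassen's algorithm requires power-of-2 dimensions. Pad 21x21 to 32x32 (next power of 2).

Standard algorithm: 21^3 = 9261 multiplications
Strassen's algorithm: 7^(log2(32)) = 7^5 = 16807 multiplications
Difference: 9261 - 16807 = -7546 (Strassen uses MORE here due to padding overhead — for small or just-over-power-of-2 n, padding can outweigh the per-level savings)

Standard: 9261 multiplications (21^3). Strassen: 16807 multiplications (7^5, after padding to 32x32). Strassen reduces 8 recursive multiplications to 7 at each level.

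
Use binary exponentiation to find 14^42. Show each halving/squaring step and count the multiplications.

Computing 14^42 by squaring (build up from 14^1; each line after the first costs one multiplication):

14^1 = 14
14^2 = (14^1)^2 = 14^2 = 196
14^4 = (14^2)^2 = 196^2 = 38416
14^5 = 14 * 14^4 = 14 * 38416 = 537824
14^10 = (14^5)^2 = 537824^2 = 289254654976
14^20 = (14^10)^2 = 289254654976^2 = 83668255425284801560576
14^21 = 14 * 14^20 = 14 * 83668255425284801560576 = 1171355575953987221848064
14^42 = (14^21)^2 = 1171355575953987221848064^2 = 1372073885318497127491074758162987278899500548096

Result: 1372073885318497127491074758162987278899500548096
Multiplications needed: 7 (7 lines after 14^1)

14^42 = 1372073885318497127491074758162987278899500548096. Using exponentiation by squaring, this requires 7 multiplications. The key idea: if the exponent is even, square the half-power; if odd, multiply by the base once.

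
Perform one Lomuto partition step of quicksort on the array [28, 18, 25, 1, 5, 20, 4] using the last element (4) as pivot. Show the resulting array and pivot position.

Lomuto partition with pivot = 4:

Initial array: [28, 18, 25, 1, 5, 20, 4]

arr[0]=28 > 4: no swap
arr[1]=18 > 4: no swap
arr[2]=25 > 4: no swap
arr[3]=1 <= 4: swap with position 0, array becomes [1, 18, 25, 28, 5, 20, 4]
arr[4]=5 > 4: no swap
arr[5]=20 > 4: no swap

Place pivot at position 1: [1, 4, 25, 28, 5, 20, 18]
Pivot position: 1

After partitioning with pivot 4, the array becomes [1, 4, 25, 28, 5, 20, 18]. The pivot is placed at index 1. All elements to the left of the pivot are <= 4, and all elements to the right are > 4.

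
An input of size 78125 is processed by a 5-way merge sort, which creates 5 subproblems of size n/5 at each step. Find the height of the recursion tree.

For divide and conquer with division factor 5:

Problem sizes at each level:
Level 0: 78125
Level 1: 15625
Level 2: 3125
Level 3: 625
Level 4: 125
Level 5: 25
Level 6: 5
Level 7: 1

The root is level 0 and the size-1 base case is level 7 (the tree spans levels 0 through 7, i.e. 8 levels counting the root), so the depth is the number of divisions: log_5(78125) = 7

The recursion tree depth is log_5(78125) = 7. At each level, the problem size is divided by 5, so it takes 7 divisions to reduce to a base case of size 1. The algorithm makes 5 recursive calls at each level.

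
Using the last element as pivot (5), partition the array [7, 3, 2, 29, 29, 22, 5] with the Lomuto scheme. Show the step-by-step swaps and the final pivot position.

Lomuto partition with pivot = 5:

Initial array: [7, 3, 2, 29, 29, 22, 5]

arr[0]=7 > 5: no swap
arr[1]=3 <= 5: swap with position 0, array becomes [3, 7, 2, 29, 29, 22, 5]
arr[2]=2 <= 5: swap with position 1, array becomes [3, 2, 7, 29, 29, 22, 5]
arr[3]=29 > 5: no swap
arr[4]=29 > 5: no swap
arr[5]=22 > 5: no swap

Place pivot at position 2: [3, 2, 5, 29, 29, 22, 7]
Pivot position: 2

After partitioning with pivot 5, the array becomes [3, 2, 5, 29, 29, 22, 7]. The pivot is placed at index 2. All elements to the left of the pivot are <= 5, and all elements to the right are > 5.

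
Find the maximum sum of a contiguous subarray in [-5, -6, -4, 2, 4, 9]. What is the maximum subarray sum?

Using Kadane's algorithm on [-5, -6, -4, 2, 4, 9]:

Scanning through the array:
Position 1 (value -6): max_ending_here = -6, max_so_far = -5
Position 2 (value -4): max_ending_here = -4, max_so_far = -4
Position 3 (value 2): max_ending_here = 2, max_so_far = 2
Position 4 (value 4): max_ending_here = 6, max_so_far = 6
Position 5 (value 9): max_ending_here = 15, max_so_far = 15

Maximum subarray: [2, 4, 9]
Maximum sum: 15

The maximum subarray is [2, 4, 9] with sum 15. This subarray runs from index 3 to index 5.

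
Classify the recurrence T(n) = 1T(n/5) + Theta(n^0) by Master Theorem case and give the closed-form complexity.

Master Theorem for T(n) = 1T(n/5) + O(n^0):

a = 1, b = 5, c = 0
log_b(a) = log_5(1) = 0.0000

Case 2: c = 0 = log_5(1) = 0.0000
T(n) = O(n^0 log n) = O(log n)

For T(n) = 1T(n/5) + O(n^0): log_5(1) = 0.0000. This is Case 2 of the Master Theorem (c = log_b(a), equal work at all levels), giving O(log n).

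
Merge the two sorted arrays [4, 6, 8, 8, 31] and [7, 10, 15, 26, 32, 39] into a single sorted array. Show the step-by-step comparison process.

Merging process:

Compare 4 vs 7: take 4 from left. Merged: [4]
Compare 6 vs 7: take 6 from left. Merged: [4, 6]
Compare 8 vs 7: take 7 from right. Merged: [4, 6, 7]
Compare 8 vs 10: take 8 from left. Merged: [4, 6, 7, 8]
Compare 8 vs 10: take 8 from left. Merged: [4, 6, 7, 8, 8]
Compare 31 vs 10: take 10 from right. Merged: [4, 6, 7, 8, 8, 10]
Compare 31 vs 15: take 15 from right. Merged: [4, 6, 7, 8, 8, 10, 15]
Compare 31 vs 26: take 26 from right. Merged: [4, 6, 7, 8, 8, 10, 15, 26]
Compare 31 vs 32: take 31 from left. Merged: [4, 6, 7, 8, 8, 10, 15, 26, 31]
Append remaining from right: [32, 39]. Merged: [4, 6, 7, 8, 8, 10, 15, 26, 31, 32, 39]

Final merged array: [4, 6, 7, 8, 8, 10, 15, 26, 31, 32, 39]
Total comparisons: 9

The merged array is [4, 6, 7, 8, 8, 10, 15, 26, 31, 32, 39], requiring 9 comparisons. The merge step runs in O(n) time where n is the total number of elements.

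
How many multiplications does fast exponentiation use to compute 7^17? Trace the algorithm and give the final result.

Computing 7^17 by squaring (build up from 7^1; each line after the first costs one multiplication):

7^1 = 7
7^2 = (7^1)^2 = 7^2 = 49
7^4 = (7^2)^2 = 49^2 = 2401
7^8 = (7^4)^2 = 2401^2 = 5764801
7^16 = (7^8)^2 = 5764801^2 = 33232930569601
7^17 = 7 * 7^16 = 7 * 33232930569601 = 232630513987207

Result: 232630513987207
Multiplications needed: 5 (5 lines after 7^1)

7^17 = 232630513987207. Using exponentiation by squaring, this requires 5 multiplications. The key idea: if the exponent is even, square the half-power; if odd, multiply by the base once.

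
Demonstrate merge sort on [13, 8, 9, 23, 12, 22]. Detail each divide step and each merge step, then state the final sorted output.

Merge sort trace:

Split: [13, 8, 9, 23, 12, 22] -> [13, 8, 9] and [23, 12, 22]
  Split: [13, 8, 9] -> [13] and [8, 9]
    Split: [8, 9] -> [8] and [9]
    Merge: [8] + [9] -> [8, 9]
  Merge: [13] + [8, 9] -> [8, 9, 13]
  Split: [23, 12, 22] -> [23] and [12, 22]
    Split: [12, 22] -> [12] and [22]
    Merge: [12] + [22] -> [12, 22]
  Merge: [23] + [12, 22] -> [12, 22, 23]
Merge: [8, 9, 13] + [12, 22, 23] -> [8, 9, 12, 13, 22, 23]

Final sorted array: [8, 9, 12, 13, 22, 23]

The merge sort proceeds by recursively splitting the array and merging sorted halves.
After all merges, the sorted array is [8, 9, 12, 13, 22, 23].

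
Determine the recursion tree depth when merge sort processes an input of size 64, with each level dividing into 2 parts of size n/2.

For divide and conquer with division factor 2:

Problem sizes at each level:
Level 0: 64
Level 1: 32
Level 2: 16
Level 3: 8
Level 4: 4
Level 5: 2
Level 6: 1

The root is level 0 and the size-1 base case is level 6 (the tree spans levels 0 through 6, i.e. 7 levels counting the root), so the depth is the number of divisions: log_2(64) = 6

The recursion tree depth is log_2(64) = 6. At each level, the problem size is divided by 2, so it takes 6 divisions to reduce to a base case of size 1. The algorithm makes 2 recursive calls at each level.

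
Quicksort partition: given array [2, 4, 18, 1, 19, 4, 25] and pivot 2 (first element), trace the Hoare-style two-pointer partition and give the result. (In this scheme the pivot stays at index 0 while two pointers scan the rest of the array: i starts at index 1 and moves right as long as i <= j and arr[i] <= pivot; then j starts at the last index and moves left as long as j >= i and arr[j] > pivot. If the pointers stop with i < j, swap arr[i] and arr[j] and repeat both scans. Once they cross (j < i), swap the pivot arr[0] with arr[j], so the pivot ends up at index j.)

Hoare-style two-pointer partition with pivot = 2:

Initial array: [2, 4, 18, 1, 19, 4, 25]

Pointers start at i = 1, j = 6.
i stops at index 1 (arr[1]=4 > 2), j stops at index 3 (arr[3]=1 <= 2): swap arr[1] and arr[3], array becomes [2, 1, 18, 4, 19, 4, 25]
i ends at 2, j ends at 1: the pointers have crossed (j < i), so scanning stops.

Swap pivot arr[0] with arr[1] to place pivot at position 1: [1, 2, 18, 4, 19, 4, 25]
Pivot position: 1

After partitioning with pivot 2, the array becomes [1, 2, 18, 4, 19, 4, 25]. The pivot is placed at index 1. All elements to the left of the pivot are <= 2, and all elements to the right are > 2.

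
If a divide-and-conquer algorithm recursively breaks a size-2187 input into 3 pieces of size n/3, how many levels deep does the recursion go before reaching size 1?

For divide and conquer with division factor 3:

Problem sizes at each level:
Level 0: 2187
Level 1: 729
Level 2: 243
Level 3: 81
Level 4: 27
Level 5: 9
Level 6: 3
Level 7: 1

The root is level 0 and the size-1 base case is level 7 (the tree spans levels 0 through 7, i.e. 8 levels counting the root), so the depth is the number of divisions: log_3(2187) = 7

The recursion tree depth is log_3(2187) = 7. At each level, the problem size is divided by 3, so it takes 7 divisions to reduce to a base case of size 1. The algorithm makes 3 recursive calls at each level.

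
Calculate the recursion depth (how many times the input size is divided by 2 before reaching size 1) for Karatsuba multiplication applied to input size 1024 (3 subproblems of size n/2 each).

For divide and conquer with division factor 2:

Problem sizes at each level:
Level 0: 1024
Level 1: 512
Level 2: 256
Level 3: 128
Level 4: 64
Level 5: 32
Level 6: 16
Level 7: 8
Level 8: 4
Level 9: 2
Level 10: 1

The root is level 0 and the size-1 base case is level 10 (the tree spans levels 0 through 10, i.e. 11 levels counting the root), so the depth is the number of divisions: log_2(1024) = 10

The recursion tree depth is log_2(1024) = 10. At each level, the problem size is divided by 2, so it takes 10 divisions to reduce to a base case of size 1. The algorithm makes 3 recursive calls at each level.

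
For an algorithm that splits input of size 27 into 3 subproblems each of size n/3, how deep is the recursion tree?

For divide and conquer with division factor 3:

Problem sizes at each level:
Level 0: 27
Level 1: 9
Level 2: 3
Level 3: 1

The root is level 0 and the size-1 base case is level 3 (the tree spans levels 0 through 3, i.e. 4 levels counting the root), so the depth is the number of divisions: log_3(27) = 3

The recursion tree depth is log_3(27) = 3. At each level, the problem size is divided by 3, so it takes 3 divisions to reduce to a base case of size 1. The algorithm makes 3 recursive calls at each level.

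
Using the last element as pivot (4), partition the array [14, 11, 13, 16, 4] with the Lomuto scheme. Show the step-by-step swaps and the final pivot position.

Lomuto partition with pivot = 4:

Initial array: [14, 11, 13, 16, 4]

arr[0]=14 > 4: no swap
arr[1]=11 > 4: no swap
arr[2]=13 > 4: no swap
arr[3]=16 > 4: no swap

Place pivot at position 0: [4, 11, 13, 16, 14]
Pivot position: 0

After partitioning with pivot 4, the array becomes [4, 11, 13, 16, 14]. The pivot is placed at index 0. All elements to the left of the pivot are <= 4, and all elements to the right are > 4.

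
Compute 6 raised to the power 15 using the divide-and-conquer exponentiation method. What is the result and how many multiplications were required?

Computing 6^15 by squaring (build up from 6^1; each line after the first costs one multiplication):

6^1 = 6
6^2 = (6^1)^2 = 6^2 = 36
6^3 = 6 * 6^2 = 6 * 36 = 216
6^6 = (6^3)^2 = 216^2 = 46656
6^7 = 6 * 6^6 = 6 * 46656 = 279936
6^14 = (6^7)^2 = 279936^2 = 78364164096
6^15 = 6 * 6^14 = 6 * 78364164096 = 470184984576

Result: 470184984576
Multiplications needed: 6 (6 lines after 6^1)

6^15 = 470184984576. Using exponentiation by squaring, this requires 6 multiplications. The key idea: if the exponent is even, square the half-power; if odd, multiply by the base once.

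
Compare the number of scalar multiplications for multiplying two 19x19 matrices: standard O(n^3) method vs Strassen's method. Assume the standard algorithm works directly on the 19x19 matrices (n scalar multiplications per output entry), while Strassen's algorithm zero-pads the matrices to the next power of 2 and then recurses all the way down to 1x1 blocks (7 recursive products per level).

Matrix multiplication for 19x19 matrices:

Strassen's algorithm requires power-of-2 dimensions. Pad 19x19 to 32x32 (next power of 2).

Standard algorithm: 19^3 = 6859 multiplications
Strassen's algorithm: 7^(log2(32)) = 7^5 = 16807 multiplications
Difference: 6859 - 16807 = -9948 (Strassen uses MORE here due to padding overhead — for small or just-over-power-of-2 n, padding can outweigh the per-level savings)

Standard: 6859 multiplications (19^3). Strassen: 16807 multiplications (7^5, after padding to 32x32). Strassen reduces 8 recursive multiplications to 7 at each level.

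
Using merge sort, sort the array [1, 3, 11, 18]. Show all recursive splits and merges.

Merge sort trace:

Split: [1, 3, 11, 18] -> [1, 3] and [11, 18]
  Split: [1, 3] -> [1] and [3]
  Merge: [1] + [3] -> [1, 3]
  Split: [11, 18] -> [11] and [18]
  Merge: [11] + [18] -> [11, 18]
Merge: [1, 3] + [11, 18] -> [1, 3, 11, 18]

Final sorted array: [1, 3, 11, 18]

The merge sort proceeds by recursively splitting the array and merging sorted halves.
After all merges, the sorted array is [1, 3, 11, 18].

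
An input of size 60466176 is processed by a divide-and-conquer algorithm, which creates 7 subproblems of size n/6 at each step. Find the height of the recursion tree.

For divide and conquer with division factor 6:

Problem sizes at each level:
Level 0: 60466176
Level 1: 10077696
Level 2: 1679616
Level 3: 279936
Level 4: 46656
Level 5: 7776
Level 6: 1296
Level 7: 216
Level 8: 36
Level 9: 6
Level 10: 1

The root is level 0 and the size-1 base case is level 10 (the tree spans levels 0 through 10, i.e. 11 levels counting the root), so the depth is the number of divisions: log_6(60466176) = 10

The recursion tree depth is log_6(60466176) = 10. At each level, the problem size is divided by 6, so it takes 10 divisions to reduce to a base case of size 1. The algorithm makes 7 recursive calls at each level.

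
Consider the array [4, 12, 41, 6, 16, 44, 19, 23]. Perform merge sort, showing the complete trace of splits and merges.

Merge sort trace:

Split: [4, 12, 41, 6, 16, 44, 19, 23] -> [4, 12, 41, 6] and [16, 44, 19, 23]
  Split: [4, 12, 41, 6] -> [4, 12] and [41, 6]
    Split: [4, 12] -> [4] and [12]
    Merge: [4] + [12] -> [4, 12]
    Split: [41, 6] -> [41] and [6]
    Merge: [41] + [6] -> [6, 41]
  Merge: [4, 12] + [6, 41] -> [4, 6, 12, 41]
  Split: [16, 44, 19, 23] -> [16, 44] and [19, 23]
    Split: [16, 44] -> [16] and [44]
    Merge: [16] + [44] -> [16, 44]
    Split: [19, 23] -> [19] and [23]
    Merge: [19] + [23] -> [19, 23]
  Merge: [16, 44] + [19, 23] -> [16, 19, 23, 44]
Merge: [4, 6, 12, 41] + [16, 19, 23, 44] -> [4, 6, 12, 16, 19, 23, 41, 44]

Final sorted array: [4, 6, 12, 16, 19, 23, 41, 44]

The merge sort proceeds by recursively splitting the array and merging sorted halves.
After all merges, the sorted array is [4, 6, 12, 16, 19, 23, 41, 44].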